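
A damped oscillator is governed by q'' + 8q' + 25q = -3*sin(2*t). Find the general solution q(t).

Characteristic equation r² + 8r + 25 = 0 has discriminant (8)² - 4·(25) = -36 < 0, so r = -4 ± 3i.
Hence q_h = C1*cos(3*t)*exp(-4*t) + C2*exp(-4*t)*sin(3*t).
Try q_p = A*cos(2*t) + B*sin(2*t). Substituting and equating the coefficients of cos(2t) and sin(2t) gives A = 48/697, B = -63/697, so q_p = -63*sin(2*t)/697 + 48*cos(2*t)/697.

q = -63*sin(2*t)/697 + 48*cos(2*t)/697 + C1*cos(3*t)*exp(-4*t) + C2*exp(-4*t)*sin(3*t)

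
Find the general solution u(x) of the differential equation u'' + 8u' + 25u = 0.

u = C1*cos(3*x)*exp(-4*x) + C2*exp(-4*x)*sin(3*x)

Characteristic equation r² + 8r + 25 = 0 has discriminant (8)² - 4·(25) = -36 < 0, so r = -4 ± 3i.
Hence u_h = C1*cos(3*x)*exp(-4*x) + C2*exp(-4*x)*sin(3*x).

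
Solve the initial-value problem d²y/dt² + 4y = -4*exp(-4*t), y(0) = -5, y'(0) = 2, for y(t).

y = -24*cos(2*t)/5 - exp(-4*t)/5 + 3*sin(2*t)/5

Characteristic equation r² + 4 = 0 has discriminant (0)² - 4·(4) = -16 < 0, so r = ± 2i.
Hence y_h = C1*cos(2*t) + C2*sin(2*t).
Try y_p = A*exp(-4*t). Substituting into the equation and dividing by exp(-4*t) gives A = -1/5, so y_p = -exp(-4*t)/5.
General solution: y = -exp(-4*t)/5 + C1*cos(2*t) + C2*sin(2*t).
Apply the initial conditions: y(0) = -1/5 + C1 = -5 and y'(0) = 4/5 + 2*C2 = 2. Solving gives C1 = -24/5, C2 = 3/5.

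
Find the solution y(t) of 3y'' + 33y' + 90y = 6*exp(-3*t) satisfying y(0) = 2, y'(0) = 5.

y = 16*exp(-5*t) - 43*exp(-6*t)/3 + exp(-3*t)/3

Divide through by 3: y'' + 11y' + 30y = 2*exp(-3*t).
Characteristic equation r² + 11r + 30 = 0 factors as (r + 6)(r + 5) = 0, so r = -6, -5.
Hence y_h = C1*exp(-6*t) + C2*exp(-5*t).
Try y_p = A*exp(-3*t). Substituting into the equation and dividing by exp(-3*t) gives A = 1/3, so y_p = exp(-3*t)/3.
General solution: y = exp(-3*t)/3 + C1*exp(-6*t) + C2*exp(-5*t).
Apply the initial conditions: y(0) = 1/3 + C1 + C2 = 2 and y'(0) = -1 - 6*C1 - 5*C2 = 5. Solving gives C1 = -43/3, C2 = 16.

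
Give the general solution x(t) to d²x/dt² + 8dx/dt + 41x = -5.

x = -5/41 + C1*cos(5*t)*exp(-4*t) + C2*exp(-4*t)*sin(5*t)

Characteristic equation r² + 8r + 41 = 0 has discriminant (8)² - 4·(41) = -100 < 0, so r = -4 ± 5i.
Hence x_h = C1*cos(5*t)*exp(-4*t) + C2*exp(-4*t)*sin(5*t).
For the particular solution try x_p = A0. Substituting and matching coefficients of each power of t gives A0 = -5/41, so x_p = -5/41.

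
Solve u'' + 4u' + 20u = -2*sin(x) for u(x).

Characteristic equation r² + 4r + 20 = 0 has discriminant (4)² - 4·(20) = -64 < 0, so r = -2 ± 4i.
Hence u_h = C1*cos(4*x)*exp(-2*x) + C2*exp(-2*x)*sin(4*x).
Try u_p = A*cos(x) + B*sin(x). Substituting and equating the coefficients of cos(x) and sin(x) gives A = 8/377, B = -38/377, so u_p = -38*sin(x)/377 + 8*cos(x)/377.

u = -38*sin(x)/377 + 8*cos(x)/377 + C1*cos(4*x)*exp(-2*x) + C2*exp(-2*x)*sin(4*x)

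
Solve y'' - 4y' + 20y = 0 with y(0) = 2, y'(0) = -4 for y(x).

Characteristic equation r² - 4r + 20 = 0 has discriminant (-4)² - 4·(20) = -64 < 0, so r = 2 ± 4i.
Hence y_h = C1*cos(4*x)*exp(2*x) + C2*exp(2*x)*sin(4*x).
Apply the initial conditions: y(0) = C1 = 2 and y'(0) = 2*C1 + 4*C2 = -4. Solving gives C1 = 2, C2 = -2.

y = -2*exp(2*x)*sin(4*x) + 2*cos(4*x)*exp(2*x)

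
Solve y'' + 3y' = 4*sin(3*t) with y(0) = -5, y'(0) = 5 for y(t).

y = -26/9 - 17*exp(-3*t)/9 - 2*cos(3*t)/9 - 2*sin(3*t)/9

Characteristic equation r² + 3r = 0 factors as (r + 3)r = 0, so r = -3, 0.
Hence y_h = C1*exp(-3*t) + C2.
Try y_p = A*cos(3*t) + B*sin(3*t). Substituting and equating the coefficients of cos(3t) and sin(3t) gives A = -2/9, B = -2/9, so y_p = -2*cos(3*t)/9 - 2*sin(3*t)/9.
General solution: y = C2 - 2*cos(3*t)/9 - 2*sin(3*t)/9 + C1*exp(-3*t).
Apply the initial conditions: y(0) = -2/9 + C1 + C2 = -5 and y'(0) = -2/3 - 3*C1 = 5. Solving gives C1 = -17/9, C2 = -26/9.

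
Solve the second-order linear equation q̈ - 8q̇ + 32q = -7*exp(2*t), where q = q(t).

Characteristic equation r² - 8r + 32 = 0 has discriminant (-8)² - 4·(32) = -64 < 0, so r = 4 ± 4i.
Hence q_h = C1*cos(4*t)*exp(4*t) + C2*exp(4*t)*sin(4*t).
Try q_p = A*exp(2*t). Substituting into the equation and dividing by exp(2*t) gives A = -7/20, so q_p = -7*exp(2*t)/20.

q = -7*exp(2*t)/20 + C1*cos(4*t)*exp(4*t) + C2*exp(4*t)*sin(4*t)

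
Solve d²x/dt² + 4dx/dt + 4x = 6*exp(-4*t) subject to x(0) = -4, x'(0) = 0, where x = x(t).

x = -11*exp(-2*t)/2 + 3*exp(-4*t)/2 - 5*t*exp(-2*t)

Characteristic equation r² + 4r + 4 = 0 has discriminant (4)² - 4·(4) = 0, so r = -2 is a repeated root.
Hence x_h = (C1 + C2*t)*exp(-2*t).
Try x_p = A*exp(-4*t). Substituting into the equation and dividing by exp(-4*t) gives A = 3/2, so x_p = 3*exp(-4*t)/2.
General solution: x = 3*exp(-4*t)/2 + C1*exp(-2*t) + C2*t*exp(-2*t).
Apply the initial conditions: x(0) = 3/2 + C1 = -4 and x'(0) = -6 + C2 - 2*C1 = 0. Solving gives C1 = -11/2, C2 = -5.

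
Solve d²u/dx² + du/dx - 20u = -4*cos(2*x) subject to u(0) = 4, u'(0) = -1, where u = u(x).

u = -2*sin(2*x)/145 + 24*cos(2*x)/145 + 91*exp(4*x)/45 + 473*exp(-5*x)/261

Characteristic equation r² + r - 20 = 0 factors as (r - 4)(r + 5) = 0, so r = 4, -5.
Hence u_h = C1*exp(4*x) + C2*exp(-5*x).
Try u_p = A*cos(2*x) + B*sin(2*x). Substituting and equating the coefficients of cos(2x) and sin(2x) gives A = 24/145, B = -2/145, so u_p = -2*sin(2*x)/145 + 24*cos(2*x)/145.
General solution: u = -2*sin(2*x)/145 + 24*cos(2*x)/145 + C1*exp(4*x) + C2*exp(-5*x).
Apply the initial conditions: u(0) = 24/145 + C1 + C2 = 4 and u'(0) = -4/145 - 5*C2 + 4*C1 = -1. Solving gives C1 = 91/45, C2 = 473/261.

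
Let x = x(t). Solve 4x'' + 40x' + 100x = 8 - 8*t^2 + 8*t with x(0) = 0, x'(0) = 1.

Divide through by 4: x'' + 10x' + 25x = 2 - 2*t^2 + 2*t.
Characteristic equation r² + 10r + 25 = 0 has discriminant (10)² - 4·(25) = 0, so r = -5 is a repeated root.
Hence x_h = (C1 + C2*t)*exp(-5*t).
For the particular solution try x_p = A0 + A1*t + A2*t^2. Substituting and matching coefficients of each power of t gives A0 = 18/625, A1 = 18/125, A2 = -2/25, so x_p = 18/625 - 2*t^2/25 + 18*t/125.
General solution: x = 18/625 - 2*t^2/25 + 18*t/125 + C1*exp(-5*t) + C2*t*exp(-5*t).
Apply the initial conditions: x(0) = 18/625 + C1 = 0 and x'(0) = 18/125 + C2 - 5*C1 = 1. Solving gives C1 = -18/625, C2 = 89/125.

x = 18/625 - 18*exp(-5*t)/625 - 2*t**2/25 + 18*t/125 + 89*t*exp(-5*t)/125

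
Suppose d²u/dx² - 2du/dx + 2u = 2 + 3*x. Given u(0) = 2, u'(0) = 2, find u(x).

Characteristic equation r² - 2r + 2 = 0 has discriminant (-2)² - 4·(2) = -4 < 0, so r = 1 ± i.
Hence u_h = C1*cos(x)*exp(x) + C2*exp(x)*sin(x).
For the particular solution try u_p = A0 + A1*x. Substituting and matching coefficients of each power of x gives A0 = 5/2, A1 = 3/2, so u_p = 5/2 + 3*x/2.
General solution: u = 5/2 + 3*x/2 + C1*cos(x)*exp(x) + C2*exp(x)*sin(x).
Apply the initial conditions: u(0) = 5/2 + C1 = 2 and u'(0) = 3/2 + C1 + C2 = 2. Solving gives C1 = -1/2, C2 = 1.

u = 5/2 + 3*x/2 + exp(x)*sin(x) - cos(x)*exp(x)/2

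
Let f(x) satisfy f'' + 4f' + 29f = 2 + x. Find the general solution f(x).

Characteristic equation r² + 4r + 29 = 0 has discriminant (4)² - 4·(29) = -100 < 0, so r = -2 ± 5i.
Hence f_h = C1*cos(5*x)*exp(-2*x) + C2*exp(-2*x)*sin(5*x).
For the particular solution try f_p = A0 + A1*x. Substituting and matching coefficients of each power of x gives A0 = 54/841, A1 = 1/29, so f_p = 54/841 + x/29.

f = 54/841 + x/29 + C1*cos(5*x)*exp(-2*x) + C2*exp(-2*x)*sin(5*x)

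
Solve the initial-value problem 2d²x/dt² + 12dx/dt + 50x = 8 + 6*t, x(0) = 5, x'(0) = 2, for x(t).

Divide through by 2: x'' + 6x' + 25x = 4 + 3*t.
Characteristic equation r² + 6r + 25 = 0 has discriminant (6)² - 4·(25) = -64 < 0, so r = -3 ± 4i.
Hence x_h = C1*cos(4*t)*exp(-3*t) + C2*exp(-3*t)*sin(4*t).
For the particular solution try x_p = A0 + A1*t. Substituting and matching coefficients of each power of t gives A0 = 82/625, A1 = 3/25, so x_p = 82/625 + 3*t/25.
General solution: x = 82/625 + 3*t/25 + C1*cos(4*t)*exp(-3*t) + C2*exp(-3*t)*sin(4*t).
Apply the initial conditions: x(0) = 82/625 + C1 = 5 and x'(0) = 3/25 - 3*C1 + 4*C2 = 2. Solving gives C1 = 3043/625, C2 = 2576/625.

x = 82/625 + 3*t/25 + 2576*exp(-3*t)*sin(4*t)/625 + 3043*cos(4*t)*exp(-3*t)/625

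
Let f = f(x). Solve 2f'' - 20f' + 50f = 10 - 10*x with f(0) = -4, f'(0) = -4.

Divide through by 2: f'' - 10f' + 25f = 5 - 5*x.
Characteristic equation r² - 10r + 25 = 0 has discriminant (-10)² - 4·(25) = 0, so r = 5 is a repeated root.
Hence f_h = (C1 + C2*x)*exp(5*x).
For the particular solution try f_p = A0 + A1*x. Substituting and matching coefficients of each power of x gives A0 = 3/25, A1 = -1/5, so f_p = 3/25 - x/5.
General solution: f = 3/25 - x/5 + C1*exp(5*x) + C2*x*exp(5*x).
Apply the initial conditions: f(0) = 3/25 + C1 = -4 and f'(0) = -1/5 + C2 + 5*C1 = -4. Solving gives C1 = -103/25, C2 = 84/5.

f = 3/25 - 103*exp(5*x)/25 - x/5 + 84*x*exp(5*x)/5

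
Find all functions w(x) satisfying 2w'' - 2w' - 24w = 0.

w = C1*exp(-3*x) + C2*exp(4*x)

Divide through by 2: w'' - w' - 12w = 0.
Characteristic equation r² - r - 12 = 0 factors as (r + 3)(r - 4) = 0, so r = -3, 4.
Hence w_h = C1*exp(-3*x) + C2*exp(4*x).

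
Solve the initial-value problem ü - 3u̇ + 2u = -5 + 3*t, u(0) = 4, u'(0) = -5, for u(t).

u = -1/4 + 15*exp(t) - 43*exp(2*t)/4 + 3*t/2

Characteristic equation r² - 3r + 2 = 0 factors as (r - 2)(r - 1) = 0, so r = 2, 1.
Hence u_h = C1*exp(2*t) + C2*exp(t).
For the particular solution try u_p = A0 + A1*t. Substituting and matching coefficients of each power of t gives A0 = -1/4, A1 = 3/2, so u_p = -1/4 + 3*t/2.
General solution: u = -1/4 + 3*t/2 + C1*exp(2*t) + C2*exp(t).
Apply the initial conditions: u(0) = -1/4 + C1 + C2 = 4 and u'(0) = 3/2 + C2 + 2*C1 = -5. Solving gives C1 = -43/4, C2 = 15.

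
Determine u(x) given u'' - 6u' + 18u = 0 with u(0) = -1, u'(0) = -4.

Characteristic equation r² - 6r + 18 = 0 has discriminant (-6)² - 4·(18) = -36 < 0, so r = 3 ± 3i.
Hence u_h = C1*cos(3*x)*exp(3*x) + C2*exp(3*x)*sin(3*x).
Apply the initial conditions: u(0) = C1 = -1 and u'(0) = 3*C1 + 3*C2 = -4. Solving gives C1 = -1, C2 = -1/3.

u = -cos(3*x)*exp(3*x) - exp(3*x)*sin(3*x)/3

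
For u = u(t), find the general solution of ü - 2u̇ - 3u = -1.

u = 1/3 + C1*exp(3*t) + C2*exp(-t)

Characteristic equation r² - 2r - 3 = 0 factors as (r - 3)(r + 1) = 0, so r = 3, -1.
Hence u_h = C1*exp(3*t) + C2*exp(-t).
For the particular solution try u_p = A0. Substituting and matching coefficients of each power of t gives A0 = 1/3, so u_p = 1/3.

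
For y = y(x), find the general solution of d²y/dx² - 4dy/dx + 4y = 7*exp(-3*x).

Characteristic equation r² - 4r + 4 = 0 has discriminant (-4)² - 4·(4) = 0, so r = 2 is a repeated root.
Hence y_h = (C1 + C2*x)*exp(2*x).
Try y_p = A*exp(-3*x). Substituting into the equation and dividing by exp(-3*x) gives A = 7/25, so y_p = 7*exp(-3*x)/25.

y = 7*exp(-3*x)/25 + C1*exp(2*x) + C2*x*exp(2*x)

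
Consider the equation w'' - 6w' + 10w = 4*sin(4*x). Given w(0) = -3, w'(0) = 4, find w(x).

Characteristic equation r² - 6r + 10 = 0 has discriminant (-6)² - 4·(10) = -4 < 0, so r = 3 ± i.
Hence w_h = C1*cos(x)*exp(3*x) + C2*exp(3*x)*sin(x).
Try w_p = A*cos(4*x) + B*sin(4*x). Substituting and equating the coefficients of cos(4x) and sin(4x) gives A = 8/51, B = -2/51, so w_p = -2*sin(4*x)/51 + 8*cos(4*x)/51.
General solution: w = -2*sin(4*x)/51 + 8*cos(4*x)/51 + C1*cos(x)*exp(3*x) + C2*exp(3*x)*sin(x).
Apply the initial conditions: w(0) = 8/51 + C1 = -3 and w'(0) = -8/51 + C2 + 3*C1 = 4. Solving gives C1 = -161/51, C2 = 695/51.

w = -2*sin(4*x)/51 + 8*cos(4*x)/51 - 161*cos(x)*exp(3*x)/51 + 695*exp(3*x)*sin(x)/51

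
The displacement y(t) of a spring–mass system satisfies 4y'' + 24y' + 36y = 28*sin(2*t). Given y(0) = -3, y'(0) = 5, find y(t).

Divide through by 4: y'' + 6y' + 9y = 7*sin(2*t).
Characteristic equation r² + 6r + 9 = 0 has discriminant (6)² - 4·(9) = 0, so r = -3 is a repeated root.
Hence y_h = (C1 + C2*t)*exp(-3*t).
Try y_p = A*cos(2*t) + B*sin(2*t). Substituting and equating the coefficients of cos(2t) and sin(2t) gives A = -84/169, B = 35/169, so y_p = -84*cos(2*t)/169 + 35*sin(2*t)/169.
General solution: y = -84*cos(2*t)/169 + 35*sin(2*t)/169 + C1*exp(-3*t) + C2*t*exp(-3*t).
Apply the initial conditions: y(0) = -84/169 + C1 = -3 and y'(0) = 70/169 + C2 - 3*C1 = 5. Solving gives C1 = -423/169, C2 = -38/13.

y = -423*exp(-3*t)/169 - 84*cos(2*t)/169 + 35*sin(2*t)/169 - 38*t*exp(-3*t)/13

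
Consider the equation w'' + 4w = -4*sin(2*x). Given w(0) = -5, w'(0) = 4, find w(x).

w = -5*cos(2*x) + 3*sin(2*x)/2 + x*cos(2*x)

Characteristic equation r² + 4 = 0 has discriminant (0)² - 4·(4) = -16 < 0, so r = ± 2i.
Hence w_h = C1*cos(2*x) + C2*sin(2*x).
Since ±2i are characteristic roots, multiply the trial by x. Try w_p = x*(A*cos(2*x) + B*sin(2*x)). Substituting and equating the coefficients of cos(2x) and sin(2x) gives A = 1, B = 0, so w_p = x*cos(2*x).
General solution: w = C1*cos(2*x) + C2*sin(2*x) + x*cos(2*x).
Apply the initial conditions: w(0) = C1 = -5 and w'(0) = 1 + 2*C2 = 4. Solving gives C1 = -5, C2 = 3/2.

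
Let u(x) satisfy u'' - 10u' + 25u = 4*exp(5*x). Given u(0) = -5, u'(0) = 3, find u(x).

u = -5*exp(5*x) + 2*x**2*exp(5*x) + 28*x*exp(5*x)

Characteristic equation r² - 10r + 25 = 0 has discriminant (-10)² - 4·(25) = 0, so r = 5 is a repeated root.
Hence u_h = (C1 + C2*x)*exp(5*x).
Since exp(5*x) solves the homogeneous equation (r = 5 is a root of multiplicity 2), multiply the trial by x^2. Try u_p = A*x^2*exp(5*x). Substituting into the equation and dividing by exp(5*x) gives A = 2, so u_p = 2*x^2*exp(5*x).
General solution: u = C1*exp(5*x) + 2*x^2*exp(5*x) + C2*x*exp(5*x).
Apply the initial conditions: u(0) = C1 = -5 and u'(0) = C2 + 5*C1 = 3. Solving gives C1 = -5, C2 = 28.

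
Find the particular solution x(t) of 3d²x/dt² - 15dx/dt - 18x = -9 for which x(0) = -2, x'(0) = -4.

Divide through by 3: x'' - 5x' - 6x = -3.
Characteristic equation r² - 5r - 6 = 0 factors as (r + 1)(r - 6) = 0, so r = -1, 6.
Hence x_h = C1*exp(-t) + C2*exp(6*t).
For the particular solution try x_p = A0. Substituting and matching coefficients of each power of t gives A0 = 1/2, so x_p = 1/2.
General solution: x = 1/2 + C1*exp(-t) + C2*exp(6*t).
Apply the initial conditions: x(0) = 1/2 + C1 + C2 = -2 and x'(0) = -C1 + 6*C2 = -4. Solving gives C1 = -11/7, C2 = -13/14.

x = 1/2 - 13*exp(6*t)/14 - 11*exp(-t)/7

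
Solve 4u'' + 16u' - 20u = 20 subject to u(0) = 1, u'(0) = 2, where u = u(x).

u = -1 + 2*exp(x)

Divide through by 4: u'' + 4u' - 5u = 5.
Characteristic equation r² + 4r - 5 = 0 factors as (r + 5)(r - 1) = 0, so r = -5, 1.
Hence u_h = C1*exp(-5*x) + C2*exp(x).
For the particular solution try u_p = A0. Substituting and matching coefficients of each power of x gives A0 = -1, so u_p = -1.
General solution: u = -1 + C1*exp(-5*x) + C2*exp(x).
Apply the initial conditions: u(0) = -1 + C1 + C2 = 1 and u'(0) = C2 - 5*C1 = 2. Solving gives C1 = 0, C2 = 2.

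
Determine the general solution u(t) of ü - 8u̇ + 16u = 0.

u = C1*exp(4*t) + C2*t*exp(4*t)

Characteristic equation r² - 8r + 16 = 0 has discriminant (-8)² - 4·(16) = 0, so r = 4 is a repeated root.
Hence u_h = (C1 + C2*t)*exp(4*t).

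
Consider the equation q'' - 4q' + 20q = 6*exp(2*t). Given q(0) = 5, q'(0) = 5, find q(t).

Characteristic equation r² - 4r + 20 = 0 has discriminant (-4)² - 4·(20) = -64 < 0, so r = 2 ± 4i.
Hence q_h = C1*cos(4*t)*exp(2*t) + C2*exp(2*t)*sin(4*t).
Try q_p = A*exp(2*t). Substituting into the equation and dividing by exp(2*t) gives A = 3/8, so q_p = 3*exp(2*t)/8.
General solution: q = 3*exp(2*t)/8 + C1*cos(4*t)*exp(2*t) + C2*exp(2*t)*sin(4*t).
Apply the initial conditions: q(0) = 3/8 + C1 = 5 and q'(0) = 3/4 + 2*C1 + 4*C2 = 5. Solving gives C1 = 37/8, C2 = -5/4.

q = 3*exp(2*t)/8 - 5*exp(2*t)*sin(4*t)/4 + 37*cos(4*t)*exp(2*t)/8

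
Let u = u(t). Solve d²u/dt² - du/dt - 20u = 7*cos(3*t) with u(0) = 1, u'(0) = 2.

Characteristic equation r² - r - 20 = 0 factors as (r - 5)(r + 4) = 0, so r = 5, -4.
Hence u_h = C1*exp(5*t) + C2*exp(-4*t).
Try u_p = A*cos(3*t) + B*sin(3*t). Substituting and equating the coefficients of cos(3t) and sin(3t) gives A = -203/850, B = -21/850, so u_p = -203*cos(3*t)/850 - 21*sin(3*t)/850.
General solution: u = -203*cos(3*t)/850 - 21*sin(3*t)/850 + C1*exp(5*t) + C2*exp(-4*t).
Apply the initial conditions: u(0) = -203/850 + C1 + C2 = 1 and u'(0) = -63/850 - 4*C2 + 5*C1 = 2. Solving gives C1 = 239/306, C2 = 103/225.

u = -203*cos(3*t)/850 - 21*sin(3*t)/850 + 103*exp(-4*t)/225 + 239*exp(5*t)/306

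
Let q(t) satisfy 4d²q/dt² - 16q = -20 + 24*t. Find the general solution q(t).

Divide through by 4: q'' - 4q = -5 + 6*t.
Characteristic equation r² - 4 = 0 factors as (r + 2)(r - 2) = 0, so r = -2, 2.
Hence q_h = C1*exp(-2*t) + C2*exp(2*t).
For the particular solution try q_p = A0 + A1*t. Substituting and matching coefficients of each power of t gives A0 = 5/4, A1 = -3/2, so q_p = 5/4 - 3*t/2.

q = 5/4 - 3*t/2 + C1*exp(-2*t) + C2*exp(2*t)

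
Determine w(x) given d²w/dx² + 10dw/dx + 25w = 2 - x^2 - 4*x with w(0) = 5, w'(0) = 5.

Characteristic equation r² + 10r + 25 = 0 has discriminant (10)² - 4·(25) = 0, so r = -5 is a repeated root.
Hence w_h = (C1 + C2*x)*exp(-5*x).
For the particular solution try w_p = A0 + A1*x + A2*x^2. Substituting and matching coefficients of each power of x gives A0 = 84/625, A1 = -16/125, A2 = -1/25, so w_p = 84/625 - 16*x/125 - x^2/25.
General solution: w = 84/625 - 16*x/125 - x^2/25 + C1*exp(-5*x) + C2*x*exp(-5*x).
Apply the initial conditions: w(0) = 84/625 + C1 = 5 and w'(0) = -16/125 + C2 - 5*C1 = 5. Solving gives C1 = 3041/625, C2 = 3682/125.

w = 84/625 - 16*x/125 - x**2/25 + 3041*exp(-5*x)/625 + 3682*x*exp(-5*x)/125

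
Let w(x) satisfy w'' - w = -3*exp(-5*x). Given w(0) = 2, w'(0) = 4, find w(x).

Characteristic equation r² - 1 = 0 factors as (r + 1)(r - 1) = 0, so r = -1, 1.
Hence w_h = C1*exp(-x) + C2*exp(x).
Try w_p = A*exp(-5*x). Substituting into the equation and dividing by exp(-5*x) gives A = -1/8, so w_p = -exp(-5*x)/8.
General solution: w = -exp(-5*x)/8 + C1*exp(-x) + C2*exp(x).
Apply the initial conditions: w(0) = -1/8 + C1 + C2 = 2 and w'(0) = 5/8 + C2 - C1 = 4. Solving gives C1 = -5/8, C2 = 11/4.

w = -5*exp(-x)/8 - exp(-5*x)/8 + 11*exp(x)/4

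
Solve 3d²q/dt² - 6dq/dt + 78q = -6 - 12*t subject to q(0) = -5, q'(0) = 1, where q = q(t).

Divide through by 3: q'' - 2q' + 26q = -2 - 4*t.
Characteristic equation r² - 2r + 26 = 0 has discriminant (-2)² - 4·(26) = -100 < 0, so r = 1 ± 5i.
Hence q_h = C1*cos(5*t)*exp(t) + C2*exp(t)*sin(5*t).
For the particular solution try q_p = A0 + A1*t. Substituting and matching coefficients of each power of t gives A0 = -15/169, A1 = -2/13, so q_p = -15/169 - 2*t/13.
General solution: q = -15/169 - 2*t/13 + C1*cos(5*t)*exp(t) + C2*exp(t)*sin(5*t).
Apply the initial conditions: q(0) = -15/169 + C1 = -5 and q'(0) = -2/13 + C1 + 5*C2 = 1. Solving gives C1 = -830/169, C2 = 205/169.

q = -15/169 - 2*t/13 - 830*cos(5*t)*exp(t)/169 + 205*exp(t)*sin(5*t)/169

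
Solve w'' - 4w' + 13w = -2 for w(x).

w = -2/13 + C1*cos(3*x)*exp(2*x) + C2*exp(2*x)*sin(3*x)

Characteristic equation r² - 4r + 13 = 0 has discriminant (-4)² - 4·(13) = -36 < 0, so r = 2 ± 3i.
Hence w_h = C1*cos(3*x)*exp(2*x) + C2*exp(2*x)*sin(3*x).
For the particular solution try w_p = A0. Substituting and matching coefficients of each power of x gives A0 = -2/13, so w_p = -2/13.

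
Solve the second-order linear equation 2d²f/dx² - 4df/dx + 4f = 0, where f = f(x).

f = C1*cos(x)*exp(x) + C2*exp(x)*sin(x)

Divide through by 2: f'' - 2f' + 2f = 0.
Characteristic equation r² - 2r + 2 = 0 has discriminant (-2)² - 4·(2) = -4 < 0, so r = 1 ± i.
Hence f_h = C1*cos(x)*exp(x) + C2*exp(x)*sin(x).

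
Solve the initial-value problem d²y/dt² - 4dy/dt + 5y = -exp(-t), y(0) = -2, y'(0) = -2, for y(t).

Characteristic equation r² - 4r + 5 = 0 has discriminant (-4)² - 4·(5) = -4 < 0, so r = 2 ± i.
Hence y_h = C1*cos(t)*exp(2*t) + C2*exp(2*t)*sin(t).
Try y_p = A*exp(-t). Substituting into the equation and dividing by exp(-t) gives A = -1/10, so y_p = -exp(-t)/10.
General solution: y = -exp(-t)/10 + C1*cos(t)*exp(2*t) + C2*exp(2*t)*sin(t).
Apply the initial conditions: y(0) = -1/10 + C1 = -2 and y'(0) = 1/10 + C2 + 2*C1 = -2. Solving gives C1 = -19/10, C2 = 17/10.

y = -exp(-t)/10 - 19*cos(t)*exp(2*t)/10 + 17*exp(2*t)*sin(t)/10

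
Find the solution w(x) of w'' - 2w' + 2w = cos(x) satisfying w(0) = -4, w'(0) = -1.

w = -2*sin(x)/5 + cos(x)/5 - 21*cos(x)*exp(x)/5 + 18*exp(x)*sin(x)/5

Characteristic equation r² - 2r + 2 = 0 has discriminant (-2)² - 4·(2) = -4 < 0, so r = 1 ± i.
Hence w_h = C1*cos(x)*exp(x) + C2*exp(x)*sin(x).
Try w_p = A*cos(x) + B*sin(x). Substituting and equating the coefficients of cos(x) and sin(x) gives A = 1/5, B = -2/5, so w_p = -2*sin(x)/5 + cos(x)/5.
General solution: w = -2*sin(x)/5 + cos(x)/5 + C1*cos(x)*exp(x) + C2*exp(x)*sin(x).
Apply the initial conditions: w(0) = 1/5 + C1 = -4 and w'(0) = -2/5 + C1 + C2 = -1. Solving gives C1 = -21/5, C2 = 18/5.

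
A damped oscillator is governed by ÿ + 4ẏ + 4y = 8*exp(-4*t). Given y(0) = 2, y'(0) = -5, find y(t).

Characteristic equation r² + 4r + 4 = 0 has discriminant (4)² - 4·(4) = 0, so r = -2 is a repeated root.
Hence y_h = (C1 + C2*t)*exp(-2*t).
Try y_p = A*exp(-4*t). Substituting into the equation and dividing by exp(-4*t) gives A = 2, so y_p = 2*exp(-4*t).
General solution: y = 2*exp(-4*t) + C1*exp(-2*t) + C2*t*exp(-2*t).
Apply the initial conditions: y(0) = 2 + C1 = 2 and y'(0) = -8 + C2 - 2*C1 = -5. Solving gives C1 = 0, C2 = 3.

y = 2*exp(-4*t) + 3*t*exp(-2*t)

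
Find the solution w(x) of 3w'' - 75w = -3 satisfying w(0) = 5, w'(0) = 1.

w = 1/25 + 119*exp(-5*x)/50 + 129*exp(5*x)/50

Divide through by 3: w'' - 25w = -1.
Characteristic equation r² - 25 = 0 factors as (r + 5)(r - 5) = 0, so r = -5, 5.
Hence w_h = C1*exp(-5*x) + C2*exp(5*x).
For the particular solution try w_p = A0. Substituting and matching coefficients of each power of x gives A0 = 1/25, so w_p = 1/25.
General solution: w = 1/25 + C1*exp(-5*x) + C2*exp(5*x).
Apply the initial conditions: w(0) = 1/25 + C1 + C2 = 5 and w'(0) = -5*C1 + 5*C2 = 1. Solving gives C1 = 119/50, C2 = 129/50.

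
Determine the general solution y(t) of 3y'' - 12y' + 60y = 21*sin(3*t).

y = 77*sin(3*t)/265 + 84*cos(3*t)/265 + C1*cos(4*t)*exp(2*t) + C2*exp(2*t)*sin(4*t)

Divide through by 3: y'' - 4y' + 20y = 7*sin(3*t).
Characteristic equation r² - 4r + 20 = 0 has discriminant (-4)² - 4·(20) = -64 < 0, so r = 2 ± 4i.
Hence y_h = C1*cos(4*t)*exp(2*t) + C2*exp(2*t)*sin(4*t).
Try y_p = A*cos(3*t) + B*sin(3*t). Substituting and equating the coefficients of cos(3t) and sin(3t) gives A = 84/265, B = 77/265, so y_p = 77*sin(3*t)/265 + 84*cos(3*t)/265.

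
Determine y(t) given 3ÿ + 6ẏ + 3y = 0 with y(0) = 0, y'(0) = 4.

y = 4*t*exp(-t)

Divide through by 3: y'' + 2y' + y = 0.
Characteristic equation r² + 2r + 1 = 0 has discriminant (2)² - 4·(1) = 0, so r = -1 is a repeated root.
Hence y_h = (C1 + C2*t)*exp(-t).
Apply the initial conditions: y(0) = C1 = 0 and y'(0) = C2 - C1 = 4. Solving gives C1 = 0, C2 = 4.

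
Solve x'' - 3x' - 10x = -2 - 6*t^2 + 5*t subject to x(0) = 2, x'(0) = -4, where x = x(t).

Characteristic equation r² - 3r - 10 = 0 factors as (r + 2)(r - 5) = 0, so r = -2, 5.
Hence x_h = C1*exp(-2*t) + C2*exp(5*t).
For the particular solution try x_p = A0 + A1*t + A2*t^2. Substituting and matching coefficients of each power of t gives A0 = 289/500, A1 = -43/50, A2 = 3/5, so x_p = 289/500 - 43*t/50 + 3*t^2/5.
General solution: x = 289/500 - 43*t/50 + 3*t^2/5 + C1*exp(-2*t) + C2*exp(5*t).
Apply the initial conditions: x(0) = 289/500 + C1 + C2 = 2 and x'(0) = -43/50 - 2*C1 + 5*C2 = -4. Solving gives C1 = 41/28, C2 = -37/875.

x = 289/500 - 43*t/50 - 37*exp(5*t)/875 + 3*t**2/5 + 41*exp(-2*t)/28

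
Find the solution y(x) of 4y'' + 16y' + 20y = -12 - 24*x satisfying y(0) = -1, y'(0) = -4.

y = 9/25 - 6*x/5 - 138*exp(-2*x)*sin(x)/25 - 34*cos(x)*exp(-2*x)/25

Divide through by 4: y'' + 4y' + 5y = -3 - 6*x.
Characteristic equation r² + 4r + 5 = 0 has discriminant (4)² - 4·(5) = -4 < 0, so r = -2 ± i.
Hence y_h = C1*cos(x)*exp(-2*x) + C2*exp(-2*x)*sin(x).
For the particular solution try y_p = A0 + A1*x. Substituting and matching coefficients of each power of x gives A0 = 9/25, A1 = -6/5, so y_p = 9/25 - 6*x/5.
General solution: y = 9/25 - 6*x/5 + C1*cos(x)*exp(-2*x) + C2*exp(-2*x)*sin(x).
Apply the initial conditions: y(0) = 9/25 + C1 = -1 and y'(0) = -6/5 + C2 - 2*C1 = -4. Solving gives C1 = -34/25, C2 = -138/25.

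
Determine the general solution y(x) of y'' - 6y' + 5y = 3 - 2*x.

y = 3/25 - 2*x/5 + C1*exp(x) + C2*exp(5*x)

Characteristic equation r² - 6r + 5 = 0 factors as (r - 1)(r - 5) = 0, so r = 1, 5.
Hence y_h = C1*exp(x) + C2*exp(5*x).
For the particular solution try y_p = A0 + A1*x. Substituting and matching coefficients of each power of x gives A0 = 3/25, A1 = -2/5, so y_p = 3/25 - 2*x/5.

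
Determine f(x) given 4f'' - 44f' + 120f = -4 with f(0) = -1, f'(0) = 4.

f = -1/30 - 49*exp(5*x)/5 + 53*exp(6*x)/6

Divide through by 4: f'' - 11f' + 30f = -1.
Characteristic equation r² - 11r + 30 = 0 factors as (r - 6)(r - 5) = 0, so r = 6, 5.
Hence f_h = C1*exp(6*x) + C2*exp(5*x).
For the particular solution try f_p = A0. Substituting and matching coefficients of each power of x gives A0 = -1/30, so f_p = -1/30.
General solution: f = -1/30 + C1*exp(6*x) + C2*exp(5*x).
Apply the initial conditions: f(0) = -1/30 + C1 + C2 = -1 and f'(0) = 5*C2 + 6*C1 = 4. Solving gives C1 = 53/6, C2 = -49/5.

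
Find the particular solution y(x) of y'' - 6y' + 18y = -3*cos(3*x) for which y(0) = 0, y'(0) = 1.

Characteristic equation r² - 6r + 18 = 0 has discriminant (-6)² - 4·(18) = -36 < 0, so r = 3 ± 3i.
Hence y_h = C1*cos(3*x)*exp(3*x) + C2*exp(3*x)*sin(3*x).
Try y_p = A*cos(3*x) + B*sin(3*x). Substituting and equating the coefficients of cos(3x) and sin(3x) gives A = -1/15, B = 2/15, so y_p = -cos(3*x)/15 + 2*sin(3*x)/15.
General solution: y = -cos(3*x)/15 + 2*sin(3*x)/15 + C1*cos(3*x)*exp(3*x) + C2*exp(3*x)*sin(3*x).
Apply the initial conditions: y(0) = -1/15 + C1 = 0 and y'(0) = 2/5 + 3*C1 + 3*C2 = 1. Solving gives C1 = 1/15, C2 = 2/15.

y = -cos(3*x)/15 + 2*sin(3*x)/15 + cos(3*x)*exp(3*x)/15 + 2*exp(3*x)*sin(3*x)/15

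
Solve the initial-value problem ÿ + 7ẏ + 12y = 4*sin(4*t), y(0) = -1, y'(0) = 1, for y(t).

Characteristic equation r² + 7r + 12 = 0 factors as (r + 3)(r + 4) = 0, so r = -3, -4.
Hence y_h = C1*exp(-3*t) + C2*exp(-4*t).
Try y_p = A*cos(4*t) + B*sin(4*t). Substituting and equating the coefficients of cos(4t) and sin(4t) gives A = -7/50, B = -1/50, so y_p = -7*cos(4*t)/50 - sin(4*t)/50.
General solution: y = -7*cos(4*t)/50 - sin(4*t)/50 + C1*exp(-3*t) + C2*exp(-4*t).
Apply the initial conditions: y(0) = -7/50 + C1 + C2 = -1 and y'(0) = -2/25 - 4*C2 - 3*C1 = 1. Solving gives C1 = -59/25, C2 = 3/2.

y = -59*exp(-3*t)/25 - 7*cos(4*t)/50 - sin(4*t)/50 + 3*exp(-4*t)/2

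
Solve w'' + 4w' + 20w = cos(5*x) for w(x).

Characteristic equation r² + 4r + 20 = 0 has discriminant (4)² - 4·(20) = -64 < 0, so r = -2 ± 4i.
Hence w_h = C1*cos(4*x)*exp(-2*x) + C2*exp(-2*x)*sin(4*x).
Try w_p = A*cos(5*x) + B*sin(5*x). Substituting and equating the coefficients of cos(5x) and sin(5x) gives A = -1/85, B = 4/85, so w_p = -cos(5*x)/85 + 4*sin(5*x)/85.

w = -cos(5*x)/85 + 4*sin(5*x)/85 + C1*cos(4*x)*exp(-2*x) + C2*exp(-2*x)*sin(4*x)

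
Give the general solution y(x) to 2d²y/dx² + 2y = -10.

y = -5 + C1*cos(x) + C2*sin(x)

Divide through by 2: y'' + y = -5.
Characteristic equation r² + 1 = 0 has discriminant (0)² - 4·(1) = -4 < 0, so r = ± i.
Hence y_h = C1*cos(x) + C2*sin(x).
For the particular solution try y_p = A0. Substituting and matching coefficients of each power of x gives A0 = -5, so y_p = -5.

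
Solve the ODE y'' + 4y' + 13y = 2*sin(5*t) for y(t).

y = -5*cos(5*t)/68 - 3*sin(5*t)/68 + C1*cos(3*t)*exp(-2*t) + C2*exp(-2*t)*sin(3*t)

Characteristic equation r² + 4r + 13 = 0 has discriminant (4)² - 4·(13) = -36 < 0, so r = -2 ± 3i.
Hence y_h = C1*cos(3*t)*exp(-2*t) + C2*exp(-2*t)*sin(3*t).
Try y_p = A*cos(5*t) + B*sin(5*t). Substituting and equating the coefficients of cos(5t) and sin(5t) gives A = -5/68, B = -3/68, so y_p = -5*cos(5*t)/68 - 3*sin(5*t)/68.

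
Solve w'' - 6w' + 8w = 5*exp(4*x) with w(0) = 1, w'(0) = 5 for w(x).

w = exp(4*x)/4 + 3*exp(2*x)/4 + 5*x*exp(4*x)/2

Characteristic equation r² - 6r + 8 = 0 factors as (r - 4)(r - 2) = 0, so r = 4, 2.
Hence w_h = C1*exp(4*x) + C2*exp(2*x).
Since exp(4*x) solves the homogeneous equation (r = 4 is a root of multiplicity 1), multiply the trial by x. Try w_p = A*x*exp(4*x). Substituting into the equation and dividing by exp(4*x) gives A = 5/2, so w_p = 5*x*exp(4*x)/2.
General solution: w = C1*exp(4*x) + C2*exp(2*x) + 5*x*exp(4*x)/2.
Apply the initial conditions: w(0) = C1 + C2 = 1 and w'(0) = 5/2 + 2*C2 + 4*C1 = 5. Solving gives C1 = 1/4, C2 = 3/4.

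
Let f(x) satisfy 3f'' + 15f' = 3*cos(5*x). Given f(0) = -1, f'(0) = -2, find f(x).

f = -7/5 - cos(5*x)/50 + sin(5*x)/50 + 21*exp(-5*x)/50

Divide through by 3: f'' + 5f' = cos(5*x).
Characteristic equation r² + 5r = 0 factors as (r + 5)r = 0, so r = -5, 0.
Hence f_h = C1*exp(-5*x) + C2.
Try f_p = A*cos(5*x) + B*sin(5*x). Substituting and equating the coefficients of cos(5x) and sin(5x) gives A = -1/50, B = 1/50, so f_p = -cos(5*x)/50 + sin(5*x)/50.
General solution: f = C2 - cos(5*x)/50 + sin(5*x)/50 + C1*exp(-5*x).
Apply the initial conditions: f(0) = -1/50 + C1 + C2 = -1 and f'(0) = 1/10 - 5*C1 = -2. Solving gives C1 = 21/50, C2 = -7/5.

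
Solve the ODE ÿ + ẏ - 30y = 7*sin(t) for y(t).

Characteristic equation r² + r - 30 = 0 factors as (r - 5)(r + 6) = 0, so r = 5, -6.
Hence y_h = C1*exp(5*t) + C2*exp(-6*t).
Try y_p = A*cos(t) + B*sin(t). Substituting and equating the coefficients of cos(t) and sin(t) gives A = -7/962, B = -217/962, so y_p = -217*sin(t)/962 - 7*cos(t)/962.

y = -217*sin(t)/962 - 7*cos(t)/962 + C1*exp(5*t) + C2*exp(-6*t)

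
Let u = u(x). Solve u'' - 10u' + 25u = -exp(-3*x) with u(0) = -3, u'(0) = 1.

Characteristic equation r² - 10r + 25 = 0 has discriminant (-10)² - 4·(25) = 0, so r = 5 is a repeated root.
Hence u_h = (C1 + C2*x)*exp(5*x).
Try u_p = A*exp(-3*x). Substituting into the equation and dividing by exp(-3*x) gives A = -1/64, so u_p = -exp(-3*x)/64.
General solution: u = -exp(-3*x)/64 + C1*exp(5*x) + C2*x*exp(5*x).
Apply the initial conditions: u(0) = -1/64 + C1 = -3 and u'(0) = 3/64 + C2 + 5*C1 = 1. Solving gives C1 = -191/64, C2 = 127/8.

u = -191*exp(5*x)/64 - exp(-3*x)/64 + 127*x*exp(5*x)/8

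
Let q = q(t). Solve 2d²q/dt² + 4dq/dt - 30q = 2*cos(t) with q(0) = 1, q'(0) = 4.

q = -21*exp(-5*t)/208 - 4*cos(t)/65 + sin(t)/130 + 93*exp(3*t)/80

Divide through by 2: q'' + 2q' - 15q = cos(t).
Characteristic equation r² + 2r - 15 = 0 factors as (r - 3)(r + 5) = 0, so r = 3, -5.
Hence q_h = C1*exp(3*t) + C2*exp(-5*t).
Try q_p = A*cos(t) + B*sin(t). Substituting and equating the coefficients of cos(t) and sin(t) gives A = -4/65, B = 1/130, so q_p = -4*cos(t)/65 + sin(t)/130.
General solution: q = -4*cos(t)/65 + sin(t)/130 + C1*exp(3*t) + C2*exp(-5*t).
Apply the initial conditions: q(0) = -4/65 + C1 + C2 = 1 and q'(0) = 1/130 - 5*C2 + 3*C1 = 4. Solving gives C1 = 93/80, C2 = -21/208.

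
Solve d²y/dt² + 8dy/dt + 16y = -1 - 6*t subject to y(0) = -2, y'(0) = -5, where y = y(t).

y = 1/8 - 17*exp(-4*t)/8 - 3*t/8 - 105*t*exp(-4*t)/8

Characteristic equation r² + 8r + 16 = 0 has discriminant (8)² - 4·(16) = 0, so r = -4 is a repeated root.
Hence y_h = (C1 + C2*t)*exp(-4*t).
For the particular solution try y_p = A0 + A1*t. Substituting and matching coefficients of each power of t gives A0 = 1/8, A1 = -3/8, so y_p = 1/8 - 3*t/8.
General solution: y = 1/8 - 3*t/8 + C1*exp(-4*t) + C2*t*exp(-4*t).
Apply the initial conditions: y(0) = 1/8 + C1 = -2 and y'(0) = -3/8 + C2 - 4*C1 = -5. Solving gives C1 = -17/8, C2 = -105/8.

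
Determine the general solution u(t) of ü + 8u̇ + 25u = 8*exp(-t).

Characteristic equation r² + 8r + 25 = 0 has discriminant (8)² - 4·(25) = -36 < 0, so r = -4 ± 3i.
Hence u_h = C1*cos(3*t)*exp(-4*t) + C2*exp(-4*t)*sin(3*t).
Try u_p = A*exp(-t). Substituting into the equation and dividing by exp(-t) gives A = 4/9, so u_p = 4*exp(-t)/9.

u = 4*exp(-t)/9 + C1*cos(3*t)*exp(-4*t) + C2*exp(-4*t)*sin(3*t)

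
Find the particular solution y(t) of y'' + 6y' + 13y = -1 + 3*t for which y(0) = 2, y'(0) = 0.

y = -31/169 + 3*t/13 + 369*cos(2*t)*exp(-3*t)/169 + 534*exp(-3*t)*sin(2*t)/169

Characteristic equation r² + 6r + 13 = 0 has discriminant (6)² - 4·(13) = -16 < 0, so r = -3 ± 2i.
Hence y_h = C1*cos(2*t)*exp(-3*t) + C2*exp(-3*t)*sin(2*t).
For the particular solution try y_p = A0 + A1*t. Substituting and matching coefficients of each power of t gives A0 = -31/169, A1 = 3/13, so y_p = -31/169 + 3*t/13.
General solution: y = -31/169 + 3*t/13 + C1*cos(2*t)*exp(-3*t) + C2*exp(-3*t)*sin(2*t).
Apply the initial conditions: y(0) = -31/169 + C1 = 2 and y'(0) = 3/13 - 3*C1 + 2*C2 = 0. Solving gives C1 = 369/169, C2 = 534/169.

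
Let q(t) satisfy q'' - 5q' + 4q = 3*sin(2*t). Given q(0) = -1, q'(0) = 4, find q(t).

q = -46*exp(t)/15 + 3*cos(2*t)/10 + 53*exp(4*t)/30

Characteristic equation r² - 5r + 4 = 0 factors as (r - 4)(r - 1) = 0, so r = 4, 1.
Hence q_h = C1*exp(4*t) + C2*exp(t).
Try q_p = A*cos(2*t) + B*sin(2*t). Substituting and equating the coefficients of cos(2t) and sin(2t) gives A = 3/10, B = 0, so q_p = 3*cos(2*t)/10.
General solution: q = 3*cos(2*t)/10 + C1*exp(4*t) + C2*exp(t).
Apply the initial conditions: q(0) = 3/10 + C1 + C2 = -1 and q'(0) = C2 + 4*C1 = 4. Solving gives C1 = 53/30, C2 = -46/15.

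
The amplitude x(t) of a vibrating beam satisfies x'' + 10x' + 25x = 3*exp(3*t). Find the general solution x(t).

Characteristic equation r² + 10r + 25 = 0 has discriminant (10)² - 4·(25) = 0, so r = -5 is a repeated root.
Hence x_h = (C1 + C2*t)*exp(-5*t).
Try x_p = A*exp(3*t). Substituting into the equation and dividing by exp(3*t) gives A = 3/64, so x_p = 3*exp(3*t)/64.

x = 3*exp(3*t)/64 + C1*exp(-5*t) + C2*t*exp(-5*t)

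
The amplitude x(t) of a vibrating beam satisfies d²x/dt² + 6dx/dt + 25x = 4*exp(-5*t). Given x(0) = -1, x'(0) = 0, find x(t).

x = exp(-5*t)/5 - 13*exp(-3*t)*sin(4*t)/20 - 6*cos(4*t)*exp(-3*t)/5

Characteristic equation r² + 6r + 25 = 0 has discriminant (6)² - 4·(25) = -64 < 0, so r = -3 ± 4i.
Hence x_h = C1*cos(4*t)*exp(-3*t) + C2*exp(-3*t)*sin(4*t).
Try x_p = A*exp(-5*t). Substituting into the equation and dividing by exp(-5*t) gives A = 1/5, so x_p = exp(-5*t)/5.
General solution: x = exp(-5*t)/5 + C1*cos(4*t)*exp(-3*t) + C2*exp(-3*t)*sin(4*t).
Apply the initial conditions: x(0) = 1/5 + C1 = -1 and x'(0) = -1 - 3*C1 + 4*C2 = 0. Solving gives C1 = -6/5, C2 = -13/20.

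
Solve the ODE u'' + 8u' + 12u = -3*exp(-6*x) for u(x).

Characteristic equation r² + 8r + 12 = 0 factors as (r + 6)(r + 2) = 0, so r = -6, -2.
Hence u_h = C1*exp(-6*x) + C2*exp(-2*x).
Since exp(-6*x) solves the homogeneous equation (r = -6 is a root of multiplicity 1), multiply the trial by x. Try u_p = A*x*exp(-6*x). Substituting into the equation and dividing by exp(-6*x) gives A = 3/4, so u_p = 3*x*exp(-6*x)/4.

u = C1*exp(-6*x) + C2*exp(-2*x) + 3*x*exp(-6*x)/4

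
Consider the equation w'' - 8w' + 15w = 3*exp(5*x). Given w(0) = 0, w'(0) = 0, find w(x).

Characteristic equation r² - 8r + 15 = 0 factors as (r - 5)(r - 3) = 0, so r = 5, 3.
Hence w_h = C1*exp(5*x) + C2*exp(3*x).
Since exp(5*x) solves the homogeneous equation (r = 5 is a root of multiplicity 1), multiply the trial by x. Try w_p = A*x*exp(5*x). Substituting into the equation and dividing by exp(5*x) gives A = 3/2, so w_p = 3*x*exp(5*x)/2.
General solution: w = C1*exp(5*x) + C2*exp(3*x) + 3*x*exp(5*x)/2.
Apply the initial conditions: w(0) = C1 + C2 = 0 and w'(0) = 3/2 + 3*C2 + 5*C1 = 0. Solving gives C1 = -3/4, C2 = 3/4.

w = -3*exp(5*x)/4 + 3*exp(3*x)/4 + 3*x*exp(5*x)/2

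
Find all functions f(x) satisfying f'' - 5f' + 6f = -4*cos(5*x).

f = 38*cos(5*x)/493 + 50*sin(5*x)/493 + C1*exp(3*x) + C2*exp(2*x)

Characteristic equation r² - 5r + 6 = 0 factors as (r - 3)(r - 2) = 0, so r = 3, 2.
Hence f_h = C1*exp(3*x) + C2*exp(2*x).
Try f_p = A*cos(5*x) + B*sin(5*x). Substituting and equating the coefficients of cos(5x) and sin(5x) gives A = 38/493, B = 50/493, so f_p = 38*cos(5*x)/493 + 50*sin(5*x)/493.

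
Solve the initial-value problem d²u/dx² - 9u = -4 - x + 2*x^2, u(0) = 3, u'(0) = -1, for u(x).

u = 32/81 - 2*x**2/9 + x/9 + 181*exp(3*x)/162 + 241*exp(-3*x)/162

Characteristic equation r² - 9 = 0 factors as (r + 3)(r - 3) = 0, so r = -3, 3.
Hence u_h = C1*exp(-3*x) + C2*exp(3*x).
For the particular solution try u_p = A0 + A1*x + A2*x^2. Substituting and matching coefficients of each power of x gives A0 = 32/81, A1 = 1/9, A2 = -2/9, so u_p = 32/81 - 2*x^2/9 + x/9.
General solution: u = 32/81 - 2*x^2/9 + x/9 + C1*exp(-3*x) + C2*exp(3*x).
Apply the initial conditions: u(0) = 32/81 + C1 + C2 = 3 and u'(0) = 1/9 - 3*C1 + 3*C2 = -1. Solving gives C1 = 241/162, C2 = 181/162.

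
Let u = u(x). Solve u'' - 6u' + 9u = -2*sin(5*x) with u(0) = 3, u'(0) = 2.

u = -15*cos(5*x)/289 + 8*sin(5*x)/289 + 882*exp(3*x)/289 - 124*x*exp(3*x)/17

Characteristic equation r² - 6r + 9 = 0 has discriminant (-6)² - 4·(9) = 0, so r = 3 is a repeated root.
Hence u_h = (C1 + C2*x)*exp(3*x).
Try u_p = A*cos(5*x) + B*sin(5*x). Substituting and equating the coefficients of cos(5x) and sin(5x) gives A = -15/289, B = 8/289, so u_p = -15*cos(5*x)/289 + 8*sin(5*x)/289.
General solution: u = -15*cos(5*x)/289 + 8*sin(5*x)/289 + C1*exp(3*x) + C2*x*exp(3*x).
Apply the initial conditions: u(0) = -15/289 + C1 = 3 and u'(0) = 40/289 + C2 + 3*C1 = 2. Solving gives C1 = 882/289, C2 = -124/17.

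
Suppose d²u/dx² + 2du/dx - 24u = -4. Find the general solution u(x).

u = 1/6 + C1*exp(4*x) + C2*exp(-6*x)

Characteristic equation r² + 2r - 24 = 0 factors as (r - 4)(r + 6) = 0, so r = 4, -6.
Hence u_h = C1*exp(4*x) + C2*exp(-6*x).
For the particular solution try u_p = A0. Substituting and matching coefficients of each power of x gives A0 = 1/6, so u_p = 1/6.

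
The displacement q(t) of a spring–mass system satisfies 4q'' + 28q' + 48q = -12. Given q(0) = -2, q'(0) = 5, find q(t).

Divide through by 4: q'' + 7q' + 12q = -3.
Characteristic equation r² + 7r + 12 = 0 factors as (r + 3)(r + 4) = 0, so r = -3, -4.
Hence q_h = C1*exp(-3*t) + C2*exp(-4*t).
For the particular solution try q_p = A0. Substituting and matching coefficients of each power of t gives A0 = -1/4, so q_p = -1/4.
General solution: q = -1/4 + C1*exp(-3*t) + C2*exp(-4*t).
Apply the initial conditions: q(0) = -1/4 + C1 + C2 = -2 and q'(0) = -4*C2 - 3*C1 = 5. Solving gives C1 = -2, C2 = 1/4.

q = -1/4 - 2*exp(-3*t) + exp(-4*t)/4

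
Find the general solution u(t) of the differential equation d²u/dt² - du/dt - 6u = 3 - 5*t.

Characteristic equation r² - r - 6 = 0 factors as (r - 3)(r + 2) = 0, so r = 3, -2.
Hence u_h = C1*exp(3*t) + C2*exp(-2*t).
For the particular solution try u_p = A0 + A1*t. Substituting and matching coefficients of each power of t gives A0 = -23/36, A1 = 5/6, so u_p = -23/36 + 5*t/6.

u = -23/36 + 5*t/6 + C1*exp(3*t) + C2*exp(-2*t)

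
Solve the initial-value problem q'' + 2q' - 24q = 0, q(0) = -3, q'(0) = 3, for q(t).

Characteristic equation r² + 2r - 24 = 0 factors as (r - 4)(r + 6) = 0, so r = 4, -6.
Hence q_h = C1*exp(4*t) + C2*exp(-6*t).
Apply the initial conditions: q(0) = C1 + C2 = -3 and q'(0) = -6*C2 + 4*C1 = 3. Solving gives C1 = -3/2, C2 = -3/2.

q = -3*exp(-6*t)/2 - 3*exp(4*t)/2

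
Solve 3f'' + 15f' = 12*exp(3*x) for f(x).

f = C2 + exp(3*x)/6 + C1*exp(-5*x)

Divide through by 3: f'' + 5f' = 4*exp(3*x).
Characteristic equation r² + 5r = 0 factors as (r + 5)r = 0, so r = -5, 0.
Hence f_h = C1*exp(-5*x) + C2.
Try f_p = A*exp(3*x). Substituting into the equation and dividing by exp(3*x) gives A = 1/6, so f_p = exp(3*x)/6.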